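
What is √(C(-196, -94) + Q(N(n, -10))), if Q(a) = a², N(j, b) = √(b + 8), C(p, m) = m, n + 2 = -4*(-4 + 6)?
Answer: 4*I*√6 ≈ 9.798*I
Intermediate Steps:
n = -10 (n = -2 - 4*(-4 + 6) = -2 - 4*2 = -2 - 8 = -10)
N(j, b) = √(8 + b)
√(C(-196, -94) + Q(N(n, -10))) = √(-94 + (√(8 - 10))²) = √(-94 + (√(-2))²) = √(-94 + (I*√2)²) = √(-94 - 2) = √(-96) = 4*I*√6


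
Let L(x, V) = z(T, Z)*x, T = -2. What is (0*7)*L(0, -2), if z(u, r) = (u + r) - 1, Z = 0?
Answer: 0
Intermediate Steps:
z(u, r) = -1 + r + u (z(u, r) = (r + u) - 1 = -1 + r + u)
L(x, V) = -3*x (L(x, V) = (-1 + 0 - 2)*x = -3*x)
(0*7)*L(0, -2) = (0*7)*(-3*0) = 0*0 = 0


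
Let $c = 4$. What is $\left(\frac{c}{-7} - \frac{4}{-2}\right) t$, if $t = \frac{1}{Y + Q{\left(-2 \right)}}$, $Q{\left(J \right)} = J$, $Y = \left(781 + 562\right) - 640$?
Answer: $\frac{10}{4907} \approx 0.0020379$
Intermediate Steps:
$Y = 703$ ($Y = 1343 - 640 = 703$)
$t = \frac{1}{701}$ ($t = \frac{1}{703 - 2} = \frac{1}{701} \approx 0.0014265$)
$\left(\frac{c}{-7} - \frac{4}{-2}\right) t = \left(\frac{4}{-7} - \frac{4}{-2}\right) \frac{1}{701} = \left(4 \left(- \frac{1}{7}\right) - -2\right) \frac{1}{701} = \left(- \frac{4}{7} + 2\right) \frac{1}{701} = \frac{10}{7} \cdot \frac{1}{701} = \frac{10}{4907}$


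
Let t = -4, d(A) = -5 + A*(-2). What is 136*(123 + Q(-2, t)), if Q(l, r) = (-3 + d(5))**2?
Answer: 60792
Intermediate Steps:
d(A) = -5 - 2*A
Q(l, r) = 324 (Q(l, r) = (-3 + (-5 - 2*5))**2 = (-3 + (-5 - 10))**2 = (-3 - 15)**2 = (-18)**2 = 324)
136*(123 + Q(-2, t)) = 136*(123 + 324) = 136*447 = 60792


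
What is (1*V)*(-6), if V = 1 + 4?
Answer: -30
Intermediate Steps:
V = 5
(1*V)*(-6) = (1*5)*(-6) = 5*(-6) = -30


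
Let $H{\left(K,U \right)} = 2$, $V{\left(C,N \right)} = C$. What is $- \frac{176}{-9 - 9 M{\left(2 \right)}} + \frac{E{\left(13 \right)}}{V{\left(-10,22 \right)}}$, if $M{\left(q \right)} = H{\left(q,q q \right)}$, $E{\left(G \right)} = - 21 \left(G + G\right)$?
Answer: $\frac{8251}{135} \approx 61.119$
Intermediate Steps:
$E{\left(G \right)} = - 42 G$ ($E{\left(G \right)} = - 21 \cdot 2 G = - 42 G$)
$M{\left(q \right)} = 2$
$- \frac{176}{-9 - 9 M{\left(2 \right)}} + \frac{E{\left(13 \right)}}{V{\left(-10,22 \right)}} = - \frac{176}{-9 - 18} + \frac{\left(-42\right) 13}{-10} = - \frac{176}{-9 - 18} - - \frac{273}{5} = - \frac{176}{-27} + \frac{273}{5} = \left(-176\right) \left(- \frac{1}{27}\right) + \frac{273}{5} = \frac{176}{27} + \frac{273}{5} = \frac{8251}{135}$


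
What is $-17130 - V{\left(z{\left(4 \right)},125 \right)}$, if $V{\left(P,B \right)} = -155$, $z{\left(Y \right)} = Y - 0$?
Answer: $-16975$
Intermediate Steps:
$z{\left(Y \right)} = Y$ ($z{\left(Y \right)} = Y + 0 = Y$)
$-17130 - V{\left(z{\left(4 \right)},125 \right)} = -17130 - -155 = -17130 + 155 = -16975$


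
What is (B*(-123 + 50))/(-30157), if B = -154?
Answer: -11242/30157 ≈ -0.37278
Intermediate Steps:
(B*(-123 + 50))/(-30157) = -154*(-123 + 50)/(-30157) = -154*(-73)*(-1/30157) = 11242*(-1/30157) = -11242/30157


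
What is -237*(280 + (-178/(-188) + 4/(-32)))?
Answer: -25024593/376 ≈ -66555.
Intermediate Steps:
-237*(280 + (-178/(-188) + 4/(-32))) = -237*(280 + (-178*(-1/188) + 4*(-1/32))) = -237*(280 + (89/94 - ⅛)) = -237*(280 + 309/376) = -237*105589/376 = -25024593/376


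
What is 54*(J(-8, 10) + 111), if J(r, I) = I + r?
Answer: 6102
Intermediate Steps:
54*(J(-8, 10) + 111) = 54*((10 - 8) + 111) = 54*(2 + 111) = 54*113 = 6102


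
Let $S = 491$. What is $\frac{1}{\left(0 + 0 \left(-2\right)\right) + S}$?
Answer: $\frac{1}{491} \approx 0.0020367$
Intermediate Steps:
$\frac{1}{\left(0 + 0 \left(-2\right)\right) + S} = \frac{1}{\left(0 + 0 \left(-2\right)\right) + 491} = \frac{1}{\left(0 + 0\right) + 491} = \frac{1}{0 + 491} = \frac{1}{491}$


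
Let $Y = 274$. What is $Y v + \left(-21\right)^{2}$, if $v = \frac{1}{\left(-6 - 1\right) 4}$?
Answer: $\frac{6037}{14} \approx 431.21$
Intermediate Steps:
$v = - \frac{1}{28}$ ($v = \frac{1}{\left(-7\right) 4} = \frac{1}{-28} = - \frac{1}{28} \approx -0.035714$)
$Y v + \left(-21\right)^{2} = 274 \left(- \frac{1}{28}\right) + \left(-21\right)^{2} = - \frac{137}{14} + 441 = \frac{6037}{14}$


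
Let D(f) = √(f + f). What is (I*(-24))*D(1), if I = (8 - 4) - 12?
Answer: 192*√2 ≈ 271.53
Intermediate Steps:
D(f) = √2*√f (D(f) = √(2*f) = √2*√f)
I = -8 (I = 4 - 12 = -8)
(I*(-24))*D(1) = (-8*(-24))*(√2*√1) = 192*(√2*1) = 192*√2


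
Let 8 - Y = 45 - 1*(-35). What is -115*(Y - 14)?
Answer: 9890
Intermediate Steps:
Y = -72 (Y = 8 - (45 - 1*(-35)) = 8 - (45 + 35) = 8 - 1*80 = 8 - 80 = -72)
-115*(Y - 14) = -115*(-72 - 14) = -115*(-86) = 9890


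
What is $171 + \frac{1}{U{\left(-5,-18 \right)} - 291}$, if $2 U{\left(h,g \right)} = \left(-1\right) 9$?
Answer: $\frac{101059}{591} \approx 171.0$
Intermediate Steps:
$U{\left(h,g \right)} = - \frac{9}{2}$ ($U{\left(h,g \right)} = \frac{\left(-1\right) 9}{2} = \frac{1}{2} \left(-9\right) = - \frac{9}{2}$)
$171 + \frac{1}{U{\left(-5,-18 \right)} - 291} = 171 + \frac{1}{- \frac{9}{2} - 291} = 171 + \frac{1}{- \frac{591}{2}} = 171 - \frac{2}{591} = \frac{101059}{591}$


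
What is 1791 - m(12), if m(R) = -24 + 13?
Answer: 1802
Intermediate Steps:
m(R) = -11
1791 - m(12) = 1791 - 1*(-11) = 1791 + 11 = 1802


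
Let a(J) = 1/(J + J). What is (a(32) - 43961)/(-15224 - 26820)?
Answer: 2813503/2690816 ≈ 1.0456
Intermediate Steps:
a(J) = 1/(2*J)
(a(32) - 43961)/(-15224 - 26820) = ((½)/32 - 43961)/(-15224 - 26820) = ((½)*(1/32) - 43961)/(-42044) = (1/64 - 43961)*(-1/42044) = -2813503/64*(-1/42044) = 2813503/2690816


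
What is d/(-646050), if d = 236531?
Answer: -4009/10950 ≈ -0.36612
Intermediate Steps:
d/(-646050) = 236531/(-646050) = 236531*(-1/646050) = -4009/10950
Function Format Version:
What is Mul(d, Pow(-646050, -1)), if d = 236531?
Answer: Rational(-4009, 10950) ≈ -0.36612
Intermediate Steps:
Mul(d, Pow(-646050, -1)) = Mul(236531, Pow(-646050, -1)) = Mul(236531, Rational(-1, 646050)) = Rational(-4009, 10950)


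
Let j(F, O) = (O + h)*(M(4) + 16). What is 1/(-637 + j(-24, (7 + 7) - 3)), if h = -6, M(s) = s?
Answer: -1/537 ≈ -0.0018622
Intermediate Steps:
j(F, O) = -120 + 20*O (j(F, O) = (O - 6)*(4 + 16) = (-6 + O)*20 = -120 + 20*O)
1/(-637 + j(-24, (7 + 7) - 3)) = 1/(-637 + (-120 + 20*((7 + 7) - 3))) = 1/(-637 + (-120 + 20*(14 - 3))) = 1/(-637 + (-120 + 20*11)) = 1/(-637 + (-120 + 220)) = 1/(-637 + 100) = 1/(-537) = -1/537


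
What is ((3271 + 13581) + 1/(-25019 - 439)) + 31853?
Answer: 1239931889/25458 ≈ 48705.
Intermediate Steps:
((3271 + 13581) + 1/(-25019 - 439)) + 31853 = (16852 + 1/(-25458)) + 31853 = (16852 - 1/25458) + 31853 = 429018215/25458 + 31853 = 1239931889/25458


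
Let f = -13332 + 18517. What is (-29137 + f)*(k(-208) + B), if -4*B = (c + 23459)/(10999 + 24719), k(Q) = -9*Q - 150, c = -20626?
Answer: -245530705498/5953 ≈ -4.1245e+7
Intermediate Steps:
k(Q) = -150 - 9*Q
B = -2833/142872 (B = -(-20626 + 23459)/(4*(10999 + 24719)) = -2833/(4*35718) = -¼*2833/35718 = -2833/142872 ≈ -0.019829)
f = 5185
(-29137 + f)*(k(-208) + B) = (-29137 + 5185)*((-150 - 9*(-208)) - 2833/142872) = -23952*((-150 + 1872) - 2833/142872) = -23952*(1722 - 2833/142872) = -23952*246022751/142872 = -245530705498/5953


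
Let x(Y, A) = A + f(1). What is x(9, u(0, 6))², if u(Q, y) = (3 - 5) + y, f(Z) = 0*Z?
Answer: 16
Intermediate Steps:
f(Z) = 0
u(Q, y) = -2 + y
x(Y, A) = A (x(Y, A) = A + 0 = A)
x(9, u(0, 6))² = (-2 + 6)² = 4² = 16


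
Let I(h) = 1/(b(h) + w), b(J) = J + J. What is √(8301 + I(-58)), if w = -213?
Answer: 2*√224627053/329 ≈ 91.110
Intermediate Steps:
b(J) = 2*J
I(h) = 1/(-213 + 2*h) (I(h) = 1/(2*h - 213) = 1/(-213 + 2*h))
√(8301 + I(-58)) = √(8301 + 1/(-213 + 2*(-58))) = √(8301 + 1/(-213 - 116)) = √(8301 + 1/(-329)) = √(8301 - 1/329) = √(2731028/329) = 2*√224627053/329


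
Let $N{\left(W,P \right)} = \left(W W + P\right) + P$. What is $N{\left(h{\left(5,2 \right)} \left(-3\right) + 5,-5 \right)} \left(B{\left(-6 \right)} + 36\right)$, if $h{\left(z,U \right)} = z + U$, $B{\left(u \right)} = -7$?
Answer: $7134$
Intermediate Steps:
$h{\left(z,U \right)} = U + z$
$N{\left(W,P \right)} = W^{2} + 2 P$ ($N{\left(W,P \right)} = \left(W^{2} + P\right) + P = \left(P + W^{2}\right) + P = W^{2} + 2 P$)
$N{\left(h{\left(5,2 \right)} \left(-3\right) + 5,-5 \right)} \left(B{\left(-6 \right)} + 36\right) = \left(\left(\left(2 + 5\right) \left(-3\right) + 5\right)^{2} + 2 \left(-5\right)\right) \left(-7 + 36\right) = \left(\left(7 \left(-3\right) + 5\right)^{2} - 10\right) 29 = \left(\left(-21 + 5\right)^{2} - 10\right) 29 = \left(\left(-16\right)^{2} - 10\right) 29 = \left(256 - 10\right) 29 = 246 \cdot 29 = 7134$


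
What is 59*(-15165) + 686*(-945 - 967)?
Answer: -2206367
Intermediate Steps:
59*(-15165) + 686*(-945 - 967) = -894735 + 686*(-1912) = -894735 - 1311632 = -2206367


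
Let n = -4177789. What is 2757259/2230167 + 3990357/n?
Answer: 374297688676/1331023880109 ≈ 0.28121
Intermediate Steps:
2757259/2230167 + 3990357/n = 2757259/2230167 + 3990357/(-4177789) = 2757259*(1/2230167) + 3990357*(-1/4177789) = 2757259/2230167 - 570051/596827 = 374297688676/1331023880109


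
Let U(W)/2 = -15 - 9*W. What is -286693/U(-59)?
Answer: -286693/1032 ≈ -277.80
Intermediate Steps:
U(W) = -30 - 18*W (U(W) = 2*(-15 - 9*W) = -30 - 18*W)
-286693/U(-59) = -286693/(-30 - 18*(-59)) = -286693/(-30 + 1062) = -286693/1032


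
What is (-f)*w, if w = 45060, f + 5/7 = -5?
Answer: 1802400/7 ≈ 2.5749e+5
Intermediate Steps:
f = -40/7 (f = -5/7 - 5 = -40/7 ≈ -5.7143)
(-f)*w = -1*(-40/7)*45060 = (40/7)*45060 = 1802400/7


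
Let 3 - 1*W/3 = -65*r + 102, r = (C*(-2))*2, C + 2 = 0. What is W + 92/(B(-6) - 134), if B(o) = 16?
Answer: 74471/59 ≈ 1262.2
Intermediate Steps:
C = -2 (C = -2 + 0 = -2)
r = 8 (r = -2*(-2)*2 = 4*2 = 8)
W = 1263 (W = 9 - 3*(-65*8 + 102) = 9 - 3*(-520 + 102) = 9 - 3*(-418) = 9 + 1254 = 1263)
W + 92/(B(-6) - 134) = 1263 + 92/(16 - 134) = 1263 + 92/(-118) = 1263 + 92*(-1/118) = 1263 - 46/59 = 74471/59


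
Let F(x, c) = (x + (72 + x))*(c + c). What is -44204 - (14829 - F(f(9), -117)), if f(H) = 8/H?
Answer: -76297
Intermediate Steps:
F(x, c) = 2*c*(72 + 2*x) (F(x, c) = (72 + 2*x)*(2*c) = 2*c*(72 + 2*x))
-44204 - (14829 - F(f(9), -117)) = -44204 - (14829 - 4*(-117)*(36 + 8/9)) = -44204 - (14829 - 4*(-117)*332/9) = -44204 - (14829 - 1*(-17264)) = -44204 - (14829 + 17264) = -44204 - 1*32093 = -44204 - 32093 = -76297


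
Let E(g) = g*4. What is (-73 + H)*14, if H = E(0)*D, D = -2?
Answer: -1022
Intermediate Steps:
E(g) = 4*g
H = 0 (H = (4*0)*(-2) = 0*(-2) = 0)
(-73 + H)*14 = (-73 + 0)*14 = -73*14 = -1022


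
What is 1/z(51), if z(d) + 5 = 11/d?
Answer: -51/244 ≈ -0.20902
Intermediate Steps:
z(d) = -5 + 11/d
1/z(51) = 1/(-5 + 11/51) = 1/(-244/51) = -51/244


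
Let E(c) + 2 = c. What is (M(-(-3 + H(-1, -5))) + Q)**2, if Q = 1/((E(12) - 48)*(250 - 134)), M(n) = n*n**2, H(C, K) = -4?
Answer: 2285971635249/19430464 ≈ 1.1765e+5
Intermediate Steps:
M(n) = n**3
E(c) = -2 + c
Q = -1/4408 (Q = 1/(((-2 + 12) - 48)*(250 - 134)) = 1/((10 - 48)*116) = 1/(-38*116) = 1/(-4408) = -1/4408 ≈ -0.00022686)
(M(-(-3 + H(-1, -5))) + Q)**2 = ((-(-3 - 4))**3 - 1/4408)**2 = ((-1*(-7))**3 - 1/4408)**2 = (7**3 - 1/4408)**2 = (343 - 1/4408)**2 = (1511943/4408)**2 = 2285971635249/19430464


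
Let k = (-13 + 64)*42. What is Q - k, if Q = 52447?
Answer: 50305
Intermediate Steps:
k = 2142 (k = 51*42 = 2142)
Q - k = 52447 - 1*2142 = 52447 - 2142 = 50305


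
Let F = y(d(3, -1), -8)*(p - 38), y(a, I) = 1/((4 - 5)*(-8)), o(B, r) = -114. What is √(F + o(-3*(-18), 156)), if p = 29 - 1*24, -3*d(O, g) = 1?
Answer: 3*I*√210/4 ≈ 10.869*I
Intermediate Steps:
d(O, g) = -⅓ (d(O, g) = -⅓*1 = -⅓)
p = 5 (p = 29 - 24 = 5)
y(a, I) = ⅛ (y(a, I) = -⅛/(-1) = -1*(-⅛) = ⅛)
F = -33/8 (F = (5 - 38)/8 = (⅛)*(-33) = -33/8 ≈ -4.1250)
√(F + o(-3*(-18), 156)) = √(-33/8 - 114) = √(-945/8) = 3*I*√210/4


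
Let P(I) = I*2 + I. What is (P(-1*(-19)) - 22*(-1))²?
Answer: 6241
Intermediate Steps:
P(I) = 3*I (P(I) = 2*I + I = 3*I)
(P(-1*(-19)) - 22*(-1))² = (3*(-1*(-19)) - 22*(-1))² = (3*19 + 22)² = (57 + 22)² = 79² = 6241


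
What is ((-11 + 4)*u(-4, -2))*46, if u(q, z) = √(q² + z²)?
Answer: -644*√5 ≈ -1440.0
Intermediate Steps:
((-11 + 4)*u(-4, -2))*46 = ((-11 + 4)*√((-4)² + (-2)²))*46 = -7*√(16 + 4)*46 = -14*√5*46 = -644*√5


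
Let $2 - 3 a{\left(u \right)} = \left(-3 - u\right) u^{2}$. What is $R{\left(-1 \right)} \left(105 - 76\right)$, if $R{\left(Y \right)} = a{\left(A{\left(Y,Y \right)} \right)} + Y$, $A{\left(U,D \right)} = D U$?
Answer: $29$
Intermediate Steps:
$a{\left(u \right)} = \frac{2}{3} - \frac{u^{2} \left(-3 - u\right)}{3}$ ($a{\left(u \right)} = \frac{2}{3} - \frac{\left(-3 - u\right) u^{2}}{3} = \frac{2}{3} - \frac{u^{2} \left(-3 - u\right)}{3}$)
$R{\left(Y \right)} = \frac{2}{3} + Y + Y^{4} + \frac{Y^{6}}{3}$ ($R{\left(Y \right)} = \left(\frac{2}{3} + \left(Y Y\right)^{2} + \frac{\left(Y Y\right)^{3}}{3}\right) + Y = \left(\frac{2}{3} + \left(Y^{2}\right)^{2} + \frac{\left(Y^{2}\right)^{3}}{3}\right) + Y = \left(\frac{2}{3} + Y^{4} + \frac{Y^{6}}{3}\right) + Y = \frac{2}{3} + Y + Y^{4} + \frac{Y^{6}}{3}$)
$R{\left(-1 \right)} \left(105 - 76\right) = \left(\frac{2}{3} - 1 + \left(-1\right)^{4} + \frac{\left(-1\right)^{6}}{3}\right) \left(105 - 76\right) = \left(\frac{2}{3} - 1 + 1 + \frac{1}{3} \cdot 1\right) 29 = \left(\frac{2}{3} - 1 + 1 + \frac{1}{3}\right) 29 = 1 \cdot 29 = 29$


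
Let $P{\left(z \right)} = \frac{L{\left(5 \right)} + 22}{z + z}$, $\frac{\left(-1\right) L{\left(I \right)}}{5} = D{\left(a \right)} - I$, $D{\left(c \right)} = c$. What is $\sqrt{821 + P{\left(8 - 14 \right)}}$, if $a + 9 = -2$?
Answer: $\frac{5 \sqrt{130}}{2} \approx 28.504$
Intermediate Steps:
$a = -11$ ($a = -9 - 2 = -11$)
$L{\left(I \right)} = 55 + 5 I$ ($L{\left(I \right)} = - 5 \left(-11 - I\right) = 55 + 5 I$)
$P{\left(z \right)} = \frac{51}{z}$ ($P{\left(z \right)} = \frac{\left(55 + 5 \cdot 5\right) + 22}{z + z} = \frac{\left(55 + 25\right) + 22}{2 z} = \left(80 + 22\right) \frac{1}{2 z} = 102 \frac{1}{2 z} = \frac{51}{z}$)
$\sqrt{821 + P{\left(8 - 14 \right)}} = \sqrt{821 + \frac{51}{8 - 14}} = \sqrt{821 + \frac{51}{-6}} = \sqrt{821 + 51 \left(- \frac{1}{6}\right)} = \sqrt{821 - \frac{17}{2}} = \sqrt{\frac{1625}{2}} = \frac{5 \sqrt{130}}{2}$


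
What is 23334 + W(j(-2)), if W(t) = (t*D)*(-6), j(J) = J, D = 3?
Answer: 23370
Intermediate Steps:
W(t) = -18*t (W(t) = (t*3)*(-6) = (3*t)*(-6) = -18*t)
23334 + W(j(-2)) = 23334 - 18*(-2) = 23334 + 36 = 23370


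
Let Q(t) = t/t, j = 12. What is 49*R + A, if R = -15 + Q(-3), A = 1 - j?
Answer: -697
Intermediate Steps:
Q(t) = 1
A = -11 (A = 1 - 1*12 = 1 - 12 = -11)
R = -14 (R = -15 + 1 = -14)
49*R + A = 49*(-14) - 11 = -686 - 11 = -697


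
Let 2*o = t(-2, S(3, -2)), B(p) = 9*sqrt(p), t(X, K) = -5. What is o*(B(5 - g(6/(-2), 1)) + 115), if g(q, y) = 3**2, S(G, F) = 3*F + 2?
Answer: -575/2 - 45*I ≈ -287.5 - 45.0*I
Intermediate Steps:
S(G, F) = 2 + 3*F
g(q, y) = 9
o = -5/2 (o = (1/2)*(-5) = -5/2 ≈ -2.5000)
o*(B(5 - g(6/(-2), 1)) + 115) = -5*(9*sqrt(5 - 1*9) + 115)/2 = -5*(9*sqrt(5 - 9) + 115)/2 = -5*(9*sqrt(-4) + 115)/2 = -5*(9*(2*I) + 115)/2 = -5*(18*I + 115)/2 = -5*(115 + 18*I)/2 = -575/2 - 45*I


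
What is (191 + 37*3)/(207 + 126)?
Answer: 302/333 ≈ 0.90691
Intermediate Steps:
(191 + 37*3)/(207 + 126) = (191 + 111)/333 = 302*(1/333) = 302/333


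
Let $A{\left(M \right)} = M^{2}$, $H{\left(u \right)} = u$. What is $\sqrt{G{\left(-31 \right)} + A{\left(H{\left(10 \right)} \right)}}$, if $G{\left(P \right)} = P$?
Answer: $\sqrt{69} \approx 8.3066$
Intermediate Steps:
$\sqrt{G{\left(-31 \right)} + A{\left(H{\left(10 \right)} \right)}} = \sqrt{-31 + 10^{2}} = \sqrt{-31 + 100} = \sqrt{69}$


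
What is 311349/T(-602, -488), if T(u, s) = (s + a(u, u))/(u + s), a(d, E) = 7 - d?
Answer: -339370410/121 ≈ -2.8047e+6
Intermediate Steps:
T(u, s) = (7 + s - u)/(s + u) (T(u, s) = (s + (7 - u))/(u + s) = (7 + s - u)/(s + u))
311349/T(-602, -488) = 311349/(((7 - 488 - 1*(-602))/(-488 - 602))) = 311349/(((7 - 488 + 602)/(-1090))) = 311349/((-1/1090*121)) = 311349/(-121/1090) = 311349*(-1090/121) = -339370410/121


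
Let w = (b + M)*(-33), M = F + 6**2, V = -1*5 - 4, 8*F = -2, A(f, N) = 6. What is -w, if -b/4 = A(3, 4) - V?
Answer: -3201/4 ≈ -800.25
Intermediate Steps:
F = -1/4 (F = (1/8)*(-2) = -1/4 ≈ -0.25000)
V = -9 (V = -5 - 4 = -9)
b = -60 (b = -4*(6 - 1*(-9)) = -4*(6 + 9) = -4*15 = -60)
M = 143/4 (M = -1/4 + 6**2 = -1/4 + 36 = 143/4 ≈ 35.750)
w = 3201/4 (w = (-60 + 143/4)*(-33) = -97/4*(-33) = 3201/4 ≈ 800.25)
-w = -1*3201/4 = -3201/4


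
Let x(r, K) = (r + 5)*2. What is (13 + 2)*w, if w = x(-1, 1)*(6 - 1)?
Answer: 600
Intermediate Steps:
x(r, K) = 10 + 2*r (x(r, K) = (5 + r)*2 = 10 + 2*r)
w = 40 (w = (10 + 2*(-1))*(6 - 1) = (10 - 2)*5 = 8*5 = 40)
(13 + 2)*w = (13 + 2)*40 = 15*40 = 600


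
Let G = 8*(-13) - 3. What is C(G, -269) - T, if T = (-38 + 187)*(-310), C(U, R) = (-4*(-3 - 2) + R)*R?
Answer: 113171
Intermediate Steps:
G = -107 (G = -104 - 3 = -107)
C(U, R) = R*(20 + R) (C(U, R) = (-4*(-5) + R)*R = (20 + R)*R = R*(20 + R))
T = -46190 (T = 149*(-310) = -46190)
C(G, -269) - T = -269*(20 - 269) - 1*(-46190) = -269*(-249) + 46190 = 66981 + 46190 = 113171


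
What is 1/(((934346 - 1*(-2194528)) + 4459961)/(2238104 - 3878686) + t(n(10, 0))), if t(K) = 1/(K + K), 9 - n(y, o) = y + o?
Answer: -820291/4204563 ≈ -0.19510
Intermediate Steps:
n(y, o) = 9 - o - y (n(y, o) = 9 - (y + o) = 9 - (o + y) = 9 + (-o - y) = 9 - o - y)
t(K) = 1/(2*K)
1/(((934346 - 1*(-2194528)) + 4459961)/(2238104 - 3878686) + t(n(10, 0))) = 1/(((934346 - 1*(-2194528)) + 4459961)/(2238104 - 3878686) + 1/(2*(9 - 1*0 - 1*10))) = 1/(((934346 + 2194528) + 4459961)/(-1640582) + 1/(2*(9 + 0 - 10))) = 1/((3128874 + 4459961)*(-1/1640582) + (½)/(-1)) = 1/(7588835*(-1/1640582) + (½)*(-1)) = 1/(-7588835/1640582 - ½) = 1/(-4204563/820291) = -820291/4204563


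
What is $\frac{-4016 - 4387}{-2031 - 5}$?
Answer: $\frac{8403}{2036} \approx 4.1272$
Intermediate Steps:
$\frac{-4016 - 4387}{-2031 - 5} = - \frac{8403}{-2036} = \left(-8403\right) \left(- \frac{1}{2036}\right) = \frac{8403}{2036}$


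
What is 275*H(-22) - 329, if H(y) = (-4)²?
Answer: 4071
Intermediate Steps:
H(y) = 16
275*H(-22) - 329 = 275*16 - 329 = 4400 - 329 = 4071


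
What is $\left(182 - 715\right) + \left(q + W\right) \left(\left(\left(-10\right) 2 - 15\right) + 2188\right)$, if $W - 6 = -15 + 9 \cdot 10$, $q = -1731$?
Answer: $-3552983$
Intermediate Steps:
$W = 81$ ($W = 6 + \left(-15 + 9 \cdot 10\right) = 6 + \left(-15 + 90\right) = 6 + 75 = 81$)
$\left(182 - 715\right) + \left(q + W\right) \left(\left(\left(-10\right) 2 - 15\right) + 2188\right) = \left(182 - 715\right) + \left(-1731 + 81\right) \left(\left(\left(-10\right) 2 - 15\right) + 2188\right) = \left(182 - 715\right) - 1650 \left(\left(-20 - 15\right) + 2188\right) = -533 - 1650 \left(-35 + 2188\right) = -533 - 3552450 = -3552983$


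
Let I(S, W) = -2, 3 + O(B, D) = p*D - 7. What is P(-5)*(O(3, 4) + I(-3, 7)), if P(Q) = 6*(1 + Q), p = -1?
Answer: 384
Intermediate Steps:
O(B, D) = -10 - D (O(B, D) = -3 + (-D - 7) = -3 + (-7 - D) = -10 - D)
P(Q) = 6 + 6*Q
P(-5)*(O(3, 4) + I(-3, 7)) = (6 + 6*(-5))*((-10 - 1*4) - 2) = (6 - 30)*((-10 - 4) - 2) = -24*(-14 - 2) = -24*(-16) = 384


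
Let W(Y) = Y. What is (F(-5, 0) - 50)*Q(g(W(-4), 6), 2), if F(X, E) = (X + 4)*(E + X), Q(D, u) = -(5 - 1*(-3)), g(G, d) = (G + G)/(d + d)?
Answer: 360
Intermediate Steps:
g(G, d) = G/d (g(G, d) = (2*G)/((2*d)) = (2*G)*(1/(2*d)) = G/d)
Q(D, u) = -8 (Q(D, u) = -(5 + 3) = -1*8 = -8)
F(X, E) = (4 + X)*(E + X)
(F(-5, 0) - 50)*Q(g(W(-4), 6), 2) = (((-5)² + 4*0 + 4*(-5) + 0*(-5)) - 50)*(-8) = ((25 + 0 - 20 + 0) - 50)*(-8) = (5 - 50)*(-8) = -45*(-8) = 360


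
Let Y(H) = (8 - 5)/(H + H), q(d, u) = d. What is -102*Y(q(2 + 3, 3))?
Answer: -153/5 ≈ -30.600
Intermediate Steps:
Y(H) = 3/(2*H) (Y(H) = 3/((2*H)) = 3*(1/(2*H)) = 3/(2*H))
-102*Y(q(2 + 3, 3)) = -153/(2 + 3) = -153/5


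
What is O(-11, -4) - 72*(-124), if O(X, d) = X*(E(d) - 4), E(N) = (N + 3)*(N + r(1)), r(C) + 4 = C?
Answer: 8895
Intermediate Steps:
r(C) = -4 + C
E(N) = (-3 + N)*(3 + N) (E(N) = (N + 3)*(N + (-4 + 1)) = (3 + N)*(N - 3) = (3 + N)*(-3 + N) = (-3 + N)*(3 + N))
O(X, d) = X*(-13 + d**2) (O(X, d) = X*((-9 + d**2) - 4) = X*(-13 + d**2))
O(-11, -4) - 72*(-124) = -11*(-13 + (-4)**2) - 72*(-124) = -11*(-13 + 16) + 8928 = -11*3 + 8928 = -33 + 8928 = 8895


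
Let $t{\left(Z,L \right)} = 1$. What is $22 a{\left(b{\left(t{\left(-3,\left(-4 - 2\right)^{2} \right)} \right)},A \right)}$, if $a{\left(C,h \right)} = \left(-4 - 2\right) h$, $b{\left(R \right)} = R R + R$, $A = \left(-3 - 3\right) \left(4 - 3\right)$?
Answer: $792$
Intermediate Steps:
$A = -6$ ($A = \left(-6\right) 1 = -6$)
$b{\left(R \right)} = R + R^{2}$ ($b{\left(R \right)} = R^{2} + R = R + R^{2}$)
$a{\left(C,h \right)} = - 6 h$
$22 a{\left(b{\left(t{\left(-3,\left(-4 - 2\right)^{2} \right)} \right)},A \right)} = 22 \left(\left(-6\right) \left(-6\right)\right) = 22 \cdot 36 = 792$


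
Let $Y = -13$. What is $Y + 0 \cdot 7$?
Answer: $-13$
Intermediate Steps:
$Y + 0 \cdot 7 = -13 + 0 \cdot 7 = -13 + 0 = -13$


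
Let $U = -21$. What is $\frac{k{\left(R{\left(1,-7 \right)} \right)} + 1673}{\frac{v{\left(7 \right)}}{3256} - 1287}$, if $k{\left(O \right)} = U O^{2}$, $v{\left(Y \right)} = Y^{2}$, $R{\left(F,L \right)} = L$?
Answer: $- \frac{2096864}{4190423} \approx -0.50039$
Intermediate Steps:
$k{\left(O \right)} = - 21 O^{2}$
$\frac{k{\left(R{\left(1,-7 \right)} \right)} + 1673}{\frac{v{\left(7 \right)}}{3256} - 1287} = \frac{- 21 \left(-7\right)^{2} + 1673}{\frac{7^{2}}{3256} - 1287} = \frac{\left(-21\right) 49 + 1673}{49 \cdot \frac{1}{3256} - 1287} = \frac{-1029 + 1673}{\frac{49}{3256} - 1287} = \frac{644}{- \frac{4190423}{3256}} = 644 \left(- \frac{3256}{4190423}\right) = - \frac{2096864}{4190423}$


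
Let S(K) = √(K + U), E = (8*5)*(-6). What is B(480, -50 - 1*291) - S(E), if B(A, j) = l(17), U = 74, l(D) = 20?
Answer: 20 - I*√166 ≈ 20.0 - 12.884*I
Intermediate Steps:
E = -240 (E = 40*(-6) = -240)
B(A, j) = 20
S(K) = √(74 + K) (S(K) = √(K + 74) = √(74 + K))
B(480, -50 - 1*291) - S(E) = 20 - √(74 - 240) = 20 - √(-166) = 20 - I*√166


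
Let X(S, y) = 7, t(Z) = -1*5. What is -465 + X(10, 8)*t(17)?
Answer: -500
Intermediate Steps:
t(Z) = -5
-465 + X(10, 8)*t(17) = -465 + 7*(-5) = -465 - 35 = -500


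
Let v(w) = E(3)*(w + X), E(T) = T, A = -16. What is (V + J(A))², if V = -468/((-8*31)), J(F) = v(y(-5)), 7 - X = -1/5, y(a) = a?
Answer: 6922161/96100 ≈ 72.031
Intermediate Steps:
X = 36/5 (X = 7 - (-1)/5 = 7 - 1*(-⅕) = 7 + ⅕ = 36/5 ≈ 7.2000)
v(w) = 108/5 + 3*w (v(w) = 3*(w + 36/5) = 3*(36/5 + w) = 108/5 + 3*w)
J(F) = 33/5 (J(F) = 108/5 + 3*(-5) = 108/5 - 15 = 33/5)
V = 117/62 (V = -468/(-248) = -468*(-1/248) = 117/62 ≈ 1.8871)
(V + J(A))² = (117/62 + 33/5)² = (2631/310)² = 6922161/96100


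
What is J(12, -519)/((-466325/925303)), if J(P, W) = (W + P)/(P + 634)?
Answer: 469128621/301245950 ≈ 1.5573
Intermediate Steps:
J(P, W) = (P + W)/(634 + P)
J(12, -519)/((-466325/925303)) = ((12 - 519)/(634 + 12))/((-466325/925303)) = (-507/646)/((-466325*1/925303)) = ((1/646)*(-507))/(-466325/925303) = -507/646*(-925303/466325) = 469128621/301245950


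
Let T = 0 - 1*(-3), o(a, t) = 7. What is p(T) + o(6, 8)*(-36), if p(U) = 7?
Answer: -245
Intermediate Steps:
T = 3 (T = 0 + 3 = 3)
p(T) + o(6, 8)*(-36) = 7 + 7*(-36) = 7 - 252 = -245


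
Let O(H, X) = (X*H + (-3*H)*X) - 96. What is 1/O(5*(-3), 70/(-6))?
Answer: -1/446 ≈ -0.0022422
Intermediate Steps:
O(H, X) = -96 - 2*H*X (O(H, X) = (H*X - 3*H*X) - 96 = -2*H*X - 96 = -96 - 2*H*X)
1/O(5*(-3), 70/(-6)) = 1/(-96 - 2*5*(-3)*70/(-6)) = 1/(-96 - 2*(-15)*70*(-⅙)) = 1/(-96 - 2*(-15)*(-35/3)) = 1/(-96 - 350) = 1/(-446) = -1/446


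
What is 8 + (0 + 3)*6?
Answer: 26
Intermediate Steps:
8 + (0 + 3)*6 = 8 + 3*6 = 8 + 18 = 26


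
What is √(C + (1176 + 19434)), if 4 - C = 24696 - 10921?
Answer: √6839 ≈ 82.698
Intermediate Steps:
C = -13771 (C = 4 - (24696 - 10921) = 4 - 1*13775 = 4 - 13775 = -13771)
√(C + (1176 + 19434)) = √(-13771 + (1176 + 19434)) = √(-13771 + 20610) = √6839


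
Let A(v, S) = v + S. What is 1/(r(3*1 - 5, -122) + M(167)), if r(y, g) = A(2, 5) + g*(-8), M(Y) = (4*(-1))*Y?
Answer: 1/315 ≈ 0.0031746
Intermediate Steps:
A(v, S) = S + v
M(Y) = -4*Y
r(y, g) = 7 - 8*g (r(y, g) = (5 + 2) + g*(-8) = 7 - 8*g)
1/(r(3*1 - 5, -122) + M(167)) = 1/((7 - 8*(-122)) - 4*167) = 1/((7 + 976) - 668) = 1/(983 - 668) = 1/315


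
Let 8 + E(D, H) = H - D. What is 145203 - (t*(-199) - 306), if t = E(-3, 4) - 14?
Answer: 142524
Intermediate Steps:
E(D, H) = -8 + H - D (E(D, H) = -8 + (H - D) = -8 + H - D)
t = -15 (t = (-8 + 4 - 1*(-3)) - 14 = (-8 + 4 + 3) - 14 = -1 - 14 = -15)
145203 - (t*(-199) - 306) = 145203 - (-15*(-199) - 306) = 145203 - (2985 - 306) = 145203 - 1*2679 = 145203 - 2679 = 142524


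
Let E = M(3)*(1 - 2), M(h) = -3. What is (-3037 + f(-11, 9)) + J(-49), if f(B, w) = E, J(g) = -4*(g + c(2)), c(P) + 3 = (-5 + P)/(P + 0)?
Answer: -2820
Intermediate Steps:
c(P) = -3 + (-5 + P)/P (c(P) = -3 + (-5 + P)/(P + 0) = -3 + (-5 + P)/P)
J(g) = 18 - 4*g (J(g) = -4*(g + (-2 - 5/2)) = -4*(g - 9/2) = -4*(-9/2 + g) = 18 - 4*g)
E = 3 (E = -3*(1 - 2) = -3*(-1) = 3)
f(B, w) = 3
(-3037 + f(-11, 9)) + J(-49) = (-3037 + 3) + (18 - 4*(-49)) = -3034 + (18 + 196) = -3034 + 214 = -2820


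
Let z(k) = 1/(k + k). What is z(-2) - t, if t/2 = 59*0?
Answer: -¼ ≈ -0.25000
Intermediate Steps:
t = 0 (t = 2*(59*0) = 2*0 = 0)
z(k) = 1/(2*k)
z(-2) - t = (½)/(-2) - 1*0 = (½)*(-½) + 0 = -¼ + 0 = -¼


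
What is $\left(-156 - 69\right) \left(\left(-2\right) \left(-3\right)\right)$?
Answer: $-1350$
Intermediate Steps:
$\left(-156 - 69\right) \left(\left(-2\right) \left(-3\right)\right) = \left(-225\right) 6 = -1350$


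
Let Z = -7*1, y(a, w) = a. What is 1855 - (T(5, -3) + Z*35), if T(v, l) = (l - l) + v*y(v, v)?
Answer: 2075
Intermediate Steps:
T(v, l) = v² (T(v, l) = (l - l) + v*v = 0 + v² = v²)
Z = -7
1855 - (T(5, -3) + Z*35) = 1855 - (5² - 7*35) = 1855 - (25 - 245) = 1855 - 1*(-220) = 1855 + 220 = 2075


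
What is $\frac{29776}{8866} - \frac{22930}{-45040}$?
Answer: $\frac{77220421}{19966232} \approx 3.8675$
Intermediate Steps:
$\frac{29776}{8866} - \frac{22930}{-45040} = 29776 \cdot \frac{1}{8866} - - \frac{2293}{4504} = \frac{14888}{4433} + \frac{2293}{4504} = \frac{77220421}{19966232}$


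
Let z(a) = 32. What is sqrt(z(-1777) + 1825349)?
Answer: sqrt(1825381) ≈ 1351.1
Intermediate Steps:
sqrt(z(-1777) + 1825349) = sqrt(32 + 1825349) = sqrt(1825381)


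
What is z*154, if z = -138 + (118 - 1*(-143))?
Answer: 18942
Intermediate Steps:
z = 123 (z = -138 + (118 + 143) = -138 + 261 = 123)
z*154 = 123*154 = 18942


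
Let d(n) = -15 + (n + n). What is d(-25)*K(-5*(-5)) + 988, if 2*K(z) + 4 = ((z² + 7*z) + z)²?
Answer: -44238389/2 ≈ -2.2119e+7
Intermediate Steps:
d(n) = -15 + 2*n
K(z) = -2 + (z² + 8*z)²/2 (K(z) = -2 + ((z² + 7*z) + z)²/2 = -2 + (z² + 8*z)²/2)
d(-25)*K(-5*(-5)) + 988 = (-15 + 2*(-25))*(-2 + (-5*(-5))²*(8 - 5*(-5))²/2) + 988 = (-15 - 50)*(-2 + (½)*25²*(8 + 25)²) + 988 = -65*(-2 + (½)*625*33²) + 988 = -65*(-2 + (½)*625*1089) + 988 = -65*(-2 + 680625/2) + 988 = -65*680621/2 + 988 = -44240365/2 + 988 = -44238389/2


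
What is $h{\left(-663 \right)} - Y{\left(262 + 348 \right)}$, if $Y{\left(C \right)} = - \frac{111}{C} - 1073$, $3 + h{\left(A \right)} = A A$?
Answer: $\frac{268789901}{610} \approx 4.4064 \cdot 10^{5}$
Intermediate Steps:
$h{\left(A \right)} = -3 + A^{2}$ ($h{\left(A \right)} = -3 + A A = -3 + A^{2}$)
$Y{\left(C \right)} = -1073 - \frac{111}{C}$ ($Y{\left(C \right)} = - \frac{111}{C} - 1073 = -1073 - \frac{111}{C}$)
$h{\left(-663 \right)} - Y{\left(262 + 348 \right)} = \left(-3 + \left(-663\right)^{2}\right) - \left(-1073 - \frac{111}{262 + 348}\right) = \left(-3 + 439569\right) - \left(-1073 - \frac{111}{610}\right) = 439566 - \left(-1073 - \frac{111}{610}\right) = 439566 - - \frac{654641}{610} = 439566 + \frac{654641}{610} = \frac{268789901}{610}$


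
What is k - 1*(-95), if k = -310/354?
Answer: 16660/177 ≈ 94.124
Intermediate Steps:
k = -155/177 (k = -310*1/354 = -155/177 ≈ -0.87571)
k - 1*(-95) = -155/177 - 1*(-95) = -155/177 + 95 = 16660/177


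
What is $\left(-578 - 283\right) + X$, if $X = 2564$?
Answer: $1703$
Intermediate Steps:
$\left(-578 - 283\right) + X = \left(-578 - 283\right) + 2564 = -861 + 2564 = 1703$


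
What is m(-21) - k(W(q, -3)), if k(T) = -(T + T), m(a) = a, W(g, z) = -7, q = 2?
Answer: -35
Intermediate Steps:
k(T) = -2*T
m(-21) - k(W(q, -3)) = -21 - (-2)*(-7) = -21 - 1*14 = -21 - 14 = -35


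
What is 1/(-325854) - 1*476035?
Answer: -155117908891/325854 ≈ -4.7604e+5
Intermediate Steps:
1/(-325854) - 1*476035 = -1/325854 - 476035 = -155117908891/325854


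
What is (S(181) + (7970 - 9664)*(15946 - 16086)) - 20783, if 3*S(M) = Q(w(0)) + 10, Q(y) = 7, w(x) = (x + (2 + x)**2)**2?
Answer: 649148/3 ≈ 2.1638e+5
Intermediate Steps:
S(M) = 17/3 (S(M) = (7 + 10)/3 = (1/3)*17 = 17/3)
(S(181) + (7970 - 9664)*(15946 - 16086)) - 20783 = (17/3 + (7970 - 9664)*(15946 - 16086)) - 20783 = (17/3 - 1694*(-140)) - 20783 = (17/3 + 237160) - 20783 = 711497/3 - 20783 = 649148/3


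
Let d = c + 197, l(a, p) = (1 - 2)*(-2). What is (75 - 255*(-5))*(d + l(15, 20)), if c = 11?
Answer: 283500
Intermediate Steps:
l(a, p) = 2 (l(a, p) = -1*(-2) = 2)
d = 208 (d = 11 + 197 = 208)
(75 - 255*(-5))*(d + l(15, 20)) = (75 - 255*(-5))*(208 + 2) = (75 + 1275)*210 = 1350*210 = 283500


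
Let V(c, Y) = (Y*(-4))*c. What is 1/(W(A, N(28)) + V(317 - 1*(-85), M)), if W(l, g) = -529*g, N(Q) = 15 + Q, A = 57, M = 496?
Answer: -1/820315 ≈ -1.2190e-6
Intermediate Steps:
V(c, Y) = -4*Y*c (V(c, Y) = (-4*Y)*c = -4*Y*c)
1/(W(A, N(28)) + V(317 - 1*(-85), M)) = 1/(-529*(15 + 28) - 4*496*(317 - 1*(-85))) = 1/(-529*43 - 4*496*(317 + 85)) = 1/(-22747 - 4*496*402) = 1/(-22747 - 797568) = 1/(-820315) = -1/820315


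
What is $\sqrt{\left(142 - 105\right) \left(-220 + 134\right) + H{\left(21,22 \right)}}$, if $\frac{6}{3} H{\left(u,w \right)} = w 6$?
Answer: $2 i \sqrt{779} \approx 55.821 i$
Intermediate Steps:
$H{\left(u,w \right)} = 3 w$ ($H{\left(u,w \right)} = \frac{w 6}{2} = \frac{6 w}{2} = 3 w$)
$\sqrt{\left(142 - 105\right) \left(-220 + 134\right) + H{\left(21,22 \right)}} = \sqrt{\left(142 - 105\right) \left(-220 + 134\right) + 3 \cdot 22} = \sqrt{37 \left(-86\right) + 66} = \sqrt{-3182 + 66} = \sqrt{-3116} = 2 i \sqrt{779}$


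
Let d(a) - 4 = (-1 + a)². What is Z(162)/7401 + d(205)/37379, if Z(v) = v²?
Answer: 429668032/92213993 ≈ 4.6595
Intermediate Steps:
d(a) = 4 + (-1 + a)²
Z(162)/7401 + d(205)/37379 = 162²/7401 + (4 + (-1 + 205)²)/37379 = 26244*(1/7401) + (4 + 204²)*(1/37379) = 8748/2467 + (4 + 41616)*(1/37379) = 8748/2467 + 41620*(1/37379) = 8748/2467 + 41620/37379 = 429668032/92213993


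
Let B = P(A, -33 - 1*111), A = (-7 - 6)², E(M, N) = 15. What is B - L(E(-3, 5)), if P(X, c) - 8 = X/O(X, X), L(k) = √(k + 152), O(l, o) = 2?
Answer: 185/2 - √167 ≈ 79.577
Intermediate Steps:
A = 169 (A = (-13)² = 169)
L(k) = √(152 + k)
P(X, c) = 8 + X/2
B = 185/2 (B = 8 + (½)*169 = 8 + 169/2 = 185/2 ≈ 92.500)
B - L(E(-3, 5)) = 185/2 - √(152 + 15) = 185/2 - √167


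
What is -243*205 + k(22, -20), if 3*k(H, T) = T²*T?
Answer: -157445/3 ≈ -52482.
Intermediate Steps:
k(H, T) = T³/3 (k(H, T) = (T²*T)/3 = T³/3)
-243*205 + k(22, -20) = -243*205 + (⅓)*(-20)³ = -49815 + (⅓)*(-8000) = -49815 - 8000/3 = -157445/3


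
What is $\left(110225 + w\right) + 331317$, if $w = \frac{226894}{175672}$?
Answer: $\frac{38783396559}{87836} \approx 4.4154 \cdot 10^{5}$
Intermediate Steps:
$w = \frac{113447}{87836}$ ($w = 226894 \cdot \frac{1}{175672} = \frac{113447}{87836} \approx 1.2916$)
$\left(110225 + w\right) + 331317 = \left(110225 + \frac{113447}{87836}\right) + 331317 = \frac{9681836547}{87836} + 331317 = \frac{38783396559}{87836}$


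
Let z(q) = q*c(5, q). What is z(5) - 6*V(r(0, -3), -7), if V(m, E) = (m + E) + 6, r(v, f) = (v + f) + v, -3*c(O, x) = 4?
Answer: 52/3 ≈ 17.333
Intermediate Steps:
c(O, x) = -4/3 (c(O, x) = -⅓*4 = -4/3)
r(v, f) = f + 2*v (r(v, f) = (f + v) + v = f + 2*v)
z(q) = -4*q/3 (z(q) = q*(-4/3) = -4*q/3)
V(m, E) = 6 + E + m (V(m, E) = (E + m) + 6 = 6 + E + m)
z(5) - 6*V(r(0, -3), -7) = -4/3*5 - 6*(6 - 7 + (-3 + 2*0)) = -20/3 - 6*(6 - 7 + (-3 + 0)) = -20/3 - 6*(6 - 7 - 3) = -20/3 - 6*(-4) = -20/3 + 24 = 52/3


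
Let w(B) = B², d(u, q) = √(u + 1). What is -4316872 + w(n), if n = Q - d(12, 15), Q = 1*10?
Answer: -4316872 + (10 - √13)² ≈ -4.3168e+6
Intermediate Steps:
d(u, q) = √(1 + u)
Q = 10
n = 10 - √13 (n = 10 - √(1 + 12) = 10 - √13 ≈ 6.3944)
-4316872 + w(n) = -4316872 + (10 - √13)²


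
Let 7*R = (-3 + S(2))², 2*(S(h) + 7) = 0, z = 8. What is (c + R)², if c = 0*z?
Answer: 10000/49 ≈ 204.08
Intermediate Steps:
S(h) = -7 (S(h) = -7 + (½)*0 = -7 + 0 = -7)
c = 0 (c = 0*8 = 0)
R = 100/7 (R = (-3 - 7)²/7 = (⅐)*(-10)² = (⅐)*100 = 100/7 ≈ 14.286)
(c + R)² = (0 + 100/7)² = (100/7)² = 10000/49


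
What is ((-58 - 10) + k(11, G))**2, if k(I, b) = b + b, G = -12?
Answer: 8464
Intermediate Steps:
k(I, b) = 2*b
((-58 - 10) + k(11, G))**2 = ((-58 - 10) + 2*(-12))**2 = (-68 - 24)**2 = (-92)**2 = 8464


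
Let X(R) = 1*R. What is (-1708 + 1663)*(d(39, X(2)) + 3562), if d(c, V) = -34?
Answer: -158760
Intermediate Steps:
X(R) = R
(-1708 + 1663)*(d(39, X(2)) + 3562) = (-1708 + 1663)*(-34 + 3562) = -45*3528 = -158760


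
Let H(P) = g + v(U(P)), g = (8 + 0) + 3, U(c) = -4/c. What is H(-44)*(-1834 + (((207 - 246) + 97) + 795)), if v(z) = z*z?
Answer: -1306692/121 ≈ -10799.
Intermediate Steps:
v(z) = z**2
g = 11 (g = 8 + 3 = 11)
H(P) = 11 + 16/P**2 (H(P) = 11 + (-4/P)**2 = 11 + 16/P**2)
H(-44)*(-1834 + (((207 - 246) + 97) + 795)) = (11 + 16/(-44)**2)*(-1834 + (((207 - 246) + 97) + 795)) = (11 + 16*(1/1936))*(-1834 + ((-39 + 97) + 795)) = (11 + 1/121)*(-1834 + (58 + 795)) = 1332*(-1834 + 853)/121 = (1332/121)*(-981) = -1306692/121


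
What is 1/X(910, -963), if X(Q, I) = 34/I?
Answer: -963/34 ≈ -28.324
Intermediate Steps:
1/X(910, -963) = 1/(34/(-963)) = 1/(34*(-1/963)) = 1/(-34/963) = -963/34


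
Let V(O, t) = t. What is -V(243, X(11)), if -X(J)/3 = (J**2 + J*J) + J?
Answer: 759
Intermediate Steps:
X(J) = -6*J**2 - 3*J (X(J) = -3*((J**2 + J*J) + J) = -3*((J**2 + J**2) + J) = -3*(2*J**2 + J) = -3*(J + 2*J**2) = -6*J**2 - 3*J)
-V(243, X(11)) = -(-3)*11*(1 + 2*11) = -(-3)*11*(1 + 22) = -(-3)*11*23 = -1*(-759) = 759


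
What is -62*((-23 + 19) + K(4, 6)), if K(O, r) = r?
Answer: -124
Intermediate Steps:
-62*((-23 + 19) + K(4, 6)) = -62*((-23 + 19) + 6) = -62*(-4 + 6) = -62*2 = -124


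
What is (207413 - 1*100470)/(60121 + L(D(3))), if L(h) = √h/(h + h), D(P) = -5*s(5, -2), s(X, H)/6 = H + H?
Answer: 3086169649440/1734976627679 - 427772*√30/1734976627679 ≈ 1.7788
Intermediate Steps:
s(X, H) = 12*H (s(X, H) = 6*(H + H) = 6*(2*H) = 12*H)
D(P) = 120 (D(P) = -60*(-2) = -5*(-24) = 120)
L(h) = 1/(2*√h) (L(h) = √h/((2*h)) = (1/(2*h))*√h = 1/(2*√h))
(207413 - 1*100470)/(60121 + L(D(3))) = (207413 - 1*100470)/(60121 + 1/(2*√120)) = (207413 - 100470)/(60121 + (√30/60)/2) = 106943/(60121 + √30/120)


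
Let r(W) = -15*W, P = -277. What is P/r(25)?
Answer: 277/375 ≈ 0.73867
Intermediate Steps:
P/r(25) = -277/((-15*25)) = -277/(-375) = -277*(-1/375) = 277/375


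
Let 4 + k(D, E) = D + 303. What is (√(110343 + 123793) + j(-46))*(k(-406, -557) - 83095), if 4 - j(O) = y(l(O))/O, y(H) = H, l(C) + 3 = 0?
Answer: -7529781/23 - 166404*√58534 ≈ -4.0587e+7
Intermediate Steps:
l(C) = -3 (l(C) = -3 + 0 = -3)
k(D, E) = 299 + D (k(D, E) = -4 + (D + 303) = -4 + (303 + D) = 299 + D)
j(O) = 4 + 3/O (j(O) = 4 - (-3)/O = 4 + 3/O)
(√(110343 + 123793) + j(-46))*(k(-406, -557) - 83095) = (√(110343 + 123793) + (4 + 3/(-46)))*((299 - 406) - 83095) = (√234136 + (4 + 3*(-1/46)))*(-107 - 83095) = (2*√58534 + (4 - 3/46))*(-83202) = (2*√58534 + 181/46)*(-83202) = (181/46 + 2*√58534)*(-83202) = -7529781/23 - 166404*√58534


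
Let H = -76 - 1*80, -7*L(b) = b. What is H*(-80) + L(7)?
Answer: 12479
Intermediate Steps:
L(b) = -b/7
H = -156 (H = -76 - 80 = -156)
H*(-80) + L(7) = -156*(-80) - ⅐*7 = 12480 - 1 = 12479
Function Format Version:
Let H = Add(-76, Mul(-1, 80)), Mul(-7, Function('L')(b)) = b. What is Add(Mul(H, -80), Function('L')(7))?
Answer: 12479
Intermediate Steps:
Function('L')(b) = Mul(Rational(-1, 7), b)
H = -156 (H = Add(-76, -80) = -156)
Add(Mul(H, -80), Function('L')(7)) = Add(Mul(-156, -80), Mul(Rational(-1, 7), 7)) = Add(12480, -1) = 12479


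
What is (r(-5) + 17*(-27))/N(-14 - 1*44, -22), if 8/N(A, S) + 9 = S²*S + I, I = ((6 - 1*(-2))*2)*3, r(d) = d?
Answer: 615322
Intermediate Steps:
I = 48 (I = ((6 + 2)*2)*3 = (8*2)*3 = 16*3 = 48)
N(A, S) = 8/(39 + S³) (N(A, S) = 8/(-9 + (S²*S + 48)) = 8/(-9 + (S³ + 48)) = 8/(-9 + (48 + S³)) = 8/(39 + S³))
(r(-5) + 17*(-27))/N(-14 - 1*44, -22) = (-5 + 17*(-27))/((8/(39 + (-22)³))) = (-5 - 459)/((8/(39 - 10648))) = -464/(8/(-10609)) = -464/(8*(-1/10609)) = -464/(-8/10609) = -464*(-10609/8) = 615322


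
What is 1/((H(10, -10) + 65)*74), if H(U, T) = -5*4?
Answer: 1/3330 ≈ 0.00030030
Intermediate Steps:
H(U, T) = -20
1/((H(10, -10) + 65)*74) = 1/((-20 + 65)*74) = 1/(45*74) = 1/3330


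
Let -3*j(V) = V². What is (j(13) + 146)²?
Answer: 72361/9 ≈ 8040.1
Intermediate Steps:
j(V) = -V²/3
(j(13) + 146)² = (-⅓*13² + 146)² = (-⅓*169 + 146)² = (-169/3 + 146)² = (269/3)² = 72361/9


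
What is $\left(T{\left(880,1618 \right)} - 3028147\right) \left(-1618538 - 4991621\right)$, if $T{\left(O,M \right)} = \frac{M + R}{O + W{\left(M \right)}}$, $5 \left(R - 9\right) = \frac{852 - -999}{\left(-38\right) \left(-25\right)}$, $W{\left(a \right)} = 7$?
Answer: $\frac{84334607177546096191}{4213250} \approx 2.0017 \cdot 10^{13}$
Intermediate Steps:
$R = \frac{44601}{4750}$ ($R = 9 + \frac{\left(852 - -999\right) \frac{1}{\left(-38\right) \left(-25\right)}}{5} = 9 + \frac{\left(852 + 999\right) \frac{1}{950}}{5} = 9 + \frac{1851 \cdot \frac{1}{950}}{5} = 9 + \frac{1}{5} \cdot \frac{1851}{950} = 9 + \frac{1851}{4750} = \frac{44601}{4750} \approx 9.3897$)
$T{\left(O,M \right)} = \frac{\frac{44601}{4750} + M}{7 + O}$ ($T{\left(O,M \right)} = \frac{M + \frac{44601}{4750}}{O + 7} = \frac{\frac{44601}{4750} + M}{7 + O}$)
$\left(T{\left(880,1618 \right)} - 3028147\right) \left(-1618538 - 4991621\right) = \left(\frac{\frac{44601}{4750} + 1618}{7 + 880} - 3028147\right) \left(-1618538 - 4991621\right) = \left(\frac{1}{887} \cdot \frac{7730101}{4750} - 3028147\right) \left(-6610159\right) = \left(\frac{7730101}{4213250} - 3028147\right) \left(-6610159\right) = \left(- \frac{12758332617649}{4213250}\right) \left(-6610159\right) = \frac{84334607177546096191}{4213250}$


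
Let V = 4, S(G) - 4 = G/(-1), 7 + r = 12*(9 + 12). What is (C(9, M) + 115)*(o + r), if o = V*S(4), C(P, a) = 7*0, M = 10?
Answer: 28175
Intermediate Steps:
r = 245 (r = -7 + 12*(9 + 12) = -7 + 12*21 = -7 + 252 = 245)
S(G) = 4 - G (S(G) = 4 + G/(-1) = 4 + G*(-1) = 4 - G)
C(P, a) = 0
o = 0 (o = 4*(4 - 1*4) = 4*(4 - 4) = 4*0 = 0)
(C(9, M) + 115)*(o + r) = (0 + 115)*(0 + 245) = 115*245 = 28175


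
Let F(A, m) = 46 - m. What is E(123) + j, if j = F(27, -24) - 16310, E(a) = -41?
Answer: -16281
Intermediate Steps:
j = -16240 (j = (46 - 1*(-24)) - 16310 = (46 + 24) - 16310 = 70 - 16310 = -16240)
E(123) + j = -41 - 16240 = -16281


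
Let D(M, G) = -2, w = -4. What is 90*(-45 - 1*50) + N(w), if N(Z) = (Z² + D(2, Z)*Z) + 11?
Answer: -8515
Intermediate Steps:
N(Z) = 11 + Z² - 2*Z (N(Z) = (Z² - 2*Z) + 11 = 11 + Z² - 2*Z)
90*(-45 - 1*50) + N(w) = 90*(-45 - 1*50) + (11 + (-4)² - 2*(-4)) = 90*(-45 - 50) + (11 + 16 + 8) = 90*(-95) + 35 = -8550 + 35 = -8515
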